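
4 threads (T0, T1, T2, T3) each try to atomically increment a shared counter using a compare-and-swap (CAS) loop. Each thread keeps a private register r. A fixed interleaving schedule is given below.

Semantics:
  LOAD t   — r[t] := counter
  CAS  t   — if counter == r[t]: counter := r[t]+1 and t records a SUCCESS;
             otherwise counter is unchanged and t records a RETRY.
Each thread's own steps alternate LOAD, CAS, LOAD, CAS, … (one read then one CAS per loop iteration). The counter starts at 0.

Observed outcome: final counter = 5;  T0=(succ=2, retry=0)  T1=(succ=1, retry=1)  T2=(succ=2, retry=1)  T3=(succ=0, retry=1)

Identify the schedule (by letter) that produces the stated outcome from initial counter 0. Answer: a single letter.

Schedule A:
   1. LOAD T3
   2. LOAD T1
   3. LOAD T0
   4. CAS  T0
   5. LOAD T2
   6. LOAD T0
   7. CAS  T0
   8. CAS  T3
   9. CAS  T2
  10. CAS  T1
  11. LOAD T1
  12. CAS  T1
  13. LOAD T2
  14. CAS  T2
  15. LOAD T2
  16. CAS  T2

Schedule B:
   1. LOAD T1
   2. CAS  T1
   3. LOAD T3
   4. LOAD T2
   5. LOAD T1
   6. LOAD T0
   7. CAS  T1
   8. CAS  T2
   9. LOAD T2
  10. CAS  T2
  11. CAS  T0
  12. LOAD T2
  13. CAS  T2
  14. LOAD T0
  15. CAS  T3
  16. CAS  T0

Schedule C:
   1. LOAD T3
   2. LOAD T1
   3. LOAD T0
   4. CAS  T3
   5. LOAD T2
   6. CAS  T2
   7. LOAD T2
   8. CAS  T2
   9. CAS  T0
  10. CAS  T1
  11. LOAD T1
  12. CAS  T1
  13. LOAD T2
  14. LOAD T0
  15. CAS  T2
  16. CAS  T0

A

Run A:
#1 T3 reads 0
#2 T1 reads 0
#3 T0 reads 0
#4 T0 CAS(0→1) writes; counter now 1
#5 T2 reads 1
#6 T0 reads 1
#7 T0 CAS(1→2) writes; counter now 2
#8 T3 CAS(0→1) fails; counter now 2
#9 T2 CAS(1→2) fails; counter now 2
#10 T1 CAS(0→1) fails; counter now 2
#11 T1 reads 2
#12 T1 CAS(2→3) writes; counter now 3
#13 T2 reads 3
#14 T2 CAS(3→4) writes; counter now 4
#15 T2 reads 4
#16 T2 CAS(4→5) writes; counter now 5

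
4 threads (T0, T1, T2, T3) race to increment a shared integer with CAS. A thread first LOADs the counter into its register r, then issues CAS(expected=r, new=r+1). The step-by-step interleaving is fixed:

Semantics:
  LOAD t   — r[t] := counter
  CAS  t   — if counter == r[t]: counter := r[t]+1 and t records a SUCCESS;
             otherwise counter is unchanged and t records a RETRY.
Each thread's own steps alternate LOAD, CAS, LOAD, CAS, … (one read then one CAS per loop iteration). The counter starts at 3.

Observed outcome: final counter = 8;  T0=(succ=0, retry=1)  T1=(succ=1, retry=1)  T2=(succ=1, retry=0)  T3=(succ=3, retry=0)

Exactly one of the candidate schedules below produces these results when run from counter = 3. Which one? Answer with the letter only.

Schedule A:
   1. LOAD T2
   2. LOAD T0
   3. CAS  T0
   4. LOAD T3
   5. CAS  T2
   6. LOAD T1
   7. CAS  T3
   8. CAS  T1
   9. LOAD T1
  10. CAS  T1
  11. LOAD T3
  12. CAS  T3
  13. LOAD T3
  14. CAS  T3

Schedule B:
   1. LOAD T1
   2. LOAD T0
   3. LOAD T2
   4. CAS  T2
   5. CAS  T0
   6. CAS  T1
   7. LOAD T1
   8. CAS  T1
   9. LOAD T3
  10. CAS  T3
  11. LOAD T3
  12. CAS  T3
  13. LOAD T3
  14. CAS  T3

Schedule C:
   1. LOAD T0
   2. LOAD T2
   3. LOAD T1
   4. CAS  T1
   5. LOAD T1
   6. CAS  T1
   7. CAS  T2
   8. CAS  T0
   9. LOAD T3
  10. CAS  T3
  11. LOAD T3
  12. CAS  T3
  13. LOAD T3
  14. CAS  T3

Run B:
   1) LOAD T1:  M=3  r_T1=3
   2) LOAD T0:  M=3  r_T0=3
   3) LOAD T2:  M=3  r_T2=3
   4) CAS  T2:  M=4  r_T2=3 ✓
   5) CAS  T0:  M=4  r_T0=3 ✗
   6) CAS  T1:  M=4  r_T1=3 ✗
   7) LOAD T1:  M=4  r_T1=4
   8) CAS  T1:  M=5  r_T1=4 ✓
   9) LOAD T3:  M=5  r_T3=5
  10) CAS  T3:  M=6  r_T3=5 ✓
  11) LOAD T3:  M=6  r_T3=6
  12) CAS  T3:  M=7  r_T3=6 ✓
  13) LOAD T3:  M=7  r_T3=7
  14) CAS  T3:  M=8  r_T3=7 ✓

B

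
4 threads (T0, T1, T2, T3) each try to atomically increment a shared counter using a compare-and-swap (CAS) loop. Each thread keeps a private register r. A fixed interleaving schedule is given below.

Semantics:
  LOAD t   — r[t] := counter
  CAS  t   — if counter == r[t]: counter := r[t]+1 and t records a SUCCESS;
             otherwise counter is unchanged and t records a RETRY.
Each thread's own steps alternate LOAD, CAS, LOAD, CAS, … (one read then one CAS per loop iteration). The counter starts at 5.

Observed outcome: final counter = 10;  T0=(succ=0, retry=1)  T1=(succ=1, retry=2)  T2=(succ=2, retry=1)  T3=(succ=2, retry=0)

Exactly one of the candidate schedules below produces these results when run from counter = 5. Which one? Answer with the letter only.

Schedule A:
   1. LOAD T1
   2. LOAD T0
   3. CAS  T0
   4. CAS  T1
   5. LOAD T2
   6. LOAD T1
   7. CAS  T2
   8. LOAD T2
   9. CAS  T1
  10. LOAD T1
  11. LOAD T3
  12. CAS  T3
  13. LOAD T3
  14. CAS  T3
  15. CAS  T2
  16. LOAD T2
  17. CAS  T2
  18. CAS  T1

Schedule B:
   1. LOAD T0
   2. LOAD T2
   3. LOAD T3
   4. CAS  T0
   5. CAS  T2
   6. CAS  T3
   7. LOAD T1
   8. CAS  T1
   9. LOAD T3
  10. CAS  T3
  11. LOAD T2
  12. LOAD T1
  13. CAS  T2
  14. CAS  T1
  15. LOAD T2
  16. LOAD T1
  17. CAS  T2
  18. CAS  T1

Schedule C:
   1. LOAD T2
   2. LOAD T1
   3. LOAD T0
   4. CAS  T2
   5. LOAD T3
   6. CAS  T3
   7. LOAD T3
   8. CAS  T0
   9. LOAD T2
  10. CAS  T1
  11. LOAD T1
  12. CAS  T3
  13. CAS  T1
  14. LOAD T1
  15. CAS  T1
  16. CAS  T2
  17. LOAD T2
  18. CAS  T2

C

Simulating candidate C:
T2 LOAD — after: cnt=5, r=5 — load
T1 LOAD — after: cnt=5, r=5 — load
T0 LOAD — after: cnt=5, r=5 — load
T2 CAS — after: cnt=6, r=5 — ok
T3 LOAD — after: cnt=6, r=6 — load
T3 CAS — after: cnt=7, r=6 — ok
T3 LOAD — after: cnt=7, r=7 — load
T0 CAS — after: cnt=7, r=5 — retry
T2 LOAD — after: cnt=7, r=7 — load
T1 CAS — after: cnt=7, r=5 — retry
T1 LOAD — after: cnt=7, r=7 — load
T3 CAS — after: cnt=8, r=7 — ok
T1 CAS — after: cnt=8, r=7 — retry
T1 LOAD — after: cnt=8, r=8 — load
T1 CAS — after: cnt=9, r=8 — ok
T2 CAS — after: cnt=9, r=7 — retry
T2 LOAD — after: cnt=9, r=9 — load
T2 CAS — after: cnt=10, r=9 — ok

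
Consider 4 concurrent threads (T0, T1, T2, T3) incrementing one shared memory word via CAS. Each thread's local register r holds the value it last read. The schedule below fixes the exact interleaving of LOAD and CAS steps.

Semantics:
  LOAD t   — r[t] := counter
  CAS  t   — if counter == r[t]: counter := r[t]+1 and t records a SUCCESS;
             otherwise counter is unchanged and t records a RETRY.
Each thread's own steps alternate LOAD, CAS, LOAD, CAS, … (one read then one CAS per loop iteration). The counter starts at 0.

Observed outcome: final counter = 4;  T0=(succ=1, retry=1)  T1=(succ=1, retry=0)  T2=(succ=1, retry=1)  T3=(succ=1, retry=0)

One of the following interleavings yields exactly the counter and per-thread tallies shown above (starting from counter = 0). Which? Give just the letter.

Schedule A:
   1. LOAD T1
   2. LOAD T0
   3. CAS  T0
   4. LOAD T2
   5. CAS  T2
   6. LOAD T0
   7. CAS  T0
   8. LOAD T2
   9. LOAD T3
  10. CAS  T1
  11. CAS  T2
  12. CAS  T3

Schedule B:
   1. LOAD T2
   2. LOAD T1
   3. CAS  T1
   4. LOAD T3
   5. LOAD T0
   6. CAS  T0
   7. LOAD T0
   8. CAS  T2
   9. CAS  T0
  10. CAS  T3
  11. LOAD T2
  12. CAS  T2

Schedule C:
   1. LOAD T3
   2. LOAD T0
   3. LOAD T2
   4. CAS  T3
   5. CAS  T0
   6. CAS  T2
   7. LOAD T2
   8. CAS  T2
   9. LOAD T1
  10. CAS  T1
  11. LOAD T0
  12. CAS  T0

C

Tracing schedule C:
T3 LOAD — after: cnt=0, r=0 — load
T0 LOAD — after: cnt=0, r=0 — load
T2 LOAD — after: cnt=0, r=0 — load
T3 CAS — after: cnt=1, r=0 — ok
T0 CAS — after: cnt=1, r=0 — retry
T2 CAS — after: cnt=1, r=0 — retry
T2 LOAD — after: cnt=1, r=1 — load
T2 CAS — after: cnt=2, r=1 — ok
T1 LOAD — after: cnt=2, r=2 — load
T1 CAS — after: cnt=3, r=2 — ok
T0 LOAD — after: cnt=3, r=3 — load
T0 CAS — after: cnt=4, r=3 — ok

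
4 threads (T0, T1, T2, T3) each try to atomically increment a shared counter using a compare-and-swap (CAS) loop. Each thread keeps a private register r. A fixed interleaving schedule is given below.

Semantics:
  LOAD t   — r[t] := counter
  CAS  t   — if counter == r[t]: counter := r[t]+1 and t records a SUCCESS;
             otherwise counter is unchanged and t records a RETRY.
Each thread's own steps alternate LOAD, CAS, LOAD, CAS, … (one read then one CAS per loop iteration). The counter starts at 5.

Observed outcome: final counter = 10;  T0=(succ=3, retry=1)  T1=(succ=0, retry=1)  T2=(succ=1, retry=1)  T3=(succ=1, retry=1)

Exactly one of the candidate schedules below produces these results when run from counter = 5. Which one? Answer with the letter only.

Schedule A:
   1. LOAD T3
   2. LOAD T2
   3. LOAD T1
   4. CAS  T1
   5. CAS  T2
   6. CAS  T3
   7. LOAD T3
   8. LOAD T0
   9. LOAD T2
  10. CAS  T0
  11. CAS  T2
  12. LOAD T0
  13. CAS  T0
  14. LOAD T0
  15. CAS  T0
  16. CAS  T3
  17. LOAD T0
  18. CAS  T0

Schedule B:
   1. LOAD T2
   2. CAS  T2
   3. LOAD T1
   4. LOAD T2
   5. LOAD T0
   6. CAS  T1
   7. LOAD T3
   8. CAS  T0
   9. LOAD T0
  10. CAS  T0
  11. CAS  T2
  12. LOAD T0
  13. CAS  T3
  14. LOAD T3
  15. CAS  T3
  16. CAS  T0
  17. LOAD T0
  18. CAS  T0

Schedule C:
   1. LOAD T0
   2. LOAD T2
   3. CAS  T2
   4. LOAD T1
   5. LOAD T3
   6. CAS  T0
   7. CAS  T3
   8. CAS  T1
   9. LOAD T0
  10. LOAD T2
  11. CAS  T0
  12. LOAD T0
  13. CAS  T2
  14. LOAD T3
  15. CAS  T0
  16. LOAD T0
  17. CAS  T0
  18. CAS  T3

Run C:
T0 LOAD — after: cnt=5, r=5 — load
T2 LOAD — after: cnt=5, r=5 — load
T2 CAS — after: cnt=6, r=5 — ok
T1 LOAD — after: cnt=6, r=6 — load
T3 LOAD — after: cnt=6, r=6 — load
T0 CAS — after: cnt=6, r=5 — retry
T3 CAS — after: cnt=7, r=6 — ok
T1 CAS — after: cnt=7, r=6 — retry
T0 LOAD — after: cnt=7, r=7 — load
T2 LOAD — after: cnt=7, r=7 — load
T0 CAS — after: cnt=8, r=7 — ok
T0 LOAD — after: cnt=8, r=8 — load
T2 CAS — after: cnt=8, r=7 — retry
T3 LOAD — after: cnt=8, r=8 — load
T0 CAS — after: cnt=9, r=8 — ok
T0 LOAD — after: cnt=9, r=9 — load
T0 CAS — after: cnt=10, r=9 — ok
T3 CAS — after: cnt=10, r=8 — retry

C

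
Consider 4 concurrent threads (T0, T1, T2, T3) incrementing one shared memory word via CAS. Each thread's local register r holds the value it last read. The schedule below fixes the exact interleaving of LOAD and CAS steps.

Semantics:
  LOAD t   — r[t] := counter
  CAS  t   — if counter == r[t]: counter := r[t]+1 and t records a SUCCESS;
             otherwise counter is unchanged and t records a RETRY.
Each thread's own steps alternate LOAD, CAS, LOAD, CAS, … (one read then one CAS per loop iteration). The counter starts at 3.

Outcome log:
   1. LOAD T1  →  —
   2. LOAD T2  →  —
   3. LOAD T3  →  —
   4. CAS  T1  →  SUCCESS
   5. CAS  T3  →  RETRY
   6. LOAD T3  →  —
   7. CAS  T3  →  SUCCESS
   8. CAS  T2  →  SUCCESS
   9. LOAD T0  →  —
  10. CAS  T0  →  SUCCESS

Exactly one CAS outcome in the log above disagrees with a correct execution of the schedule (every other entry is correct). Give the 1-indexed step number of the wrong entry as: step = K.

step = 8

Correct run:
T1 LOAD — after: cnt=3, r=3 — load
T2 LOAD — after: cnt=3, r=3 — load
T3 LOAD — after: cnt=3, r=3 — load
T1 CAS — after: cnt=4, r=3 — ok
T3 CAS — after: cnt=4, r=3 — retry
T3 LOAD — after: cnt=4, r=4 — load
T3 CAS — after: cnt=5, r=4 — ok
T2 CAS — after: cnt=5, r=3 — retry
T0 LOAD — after: cnt=5, r=5 — load
T0 CAS — after: cnt=6, r=5 — ok
Flip is step 8.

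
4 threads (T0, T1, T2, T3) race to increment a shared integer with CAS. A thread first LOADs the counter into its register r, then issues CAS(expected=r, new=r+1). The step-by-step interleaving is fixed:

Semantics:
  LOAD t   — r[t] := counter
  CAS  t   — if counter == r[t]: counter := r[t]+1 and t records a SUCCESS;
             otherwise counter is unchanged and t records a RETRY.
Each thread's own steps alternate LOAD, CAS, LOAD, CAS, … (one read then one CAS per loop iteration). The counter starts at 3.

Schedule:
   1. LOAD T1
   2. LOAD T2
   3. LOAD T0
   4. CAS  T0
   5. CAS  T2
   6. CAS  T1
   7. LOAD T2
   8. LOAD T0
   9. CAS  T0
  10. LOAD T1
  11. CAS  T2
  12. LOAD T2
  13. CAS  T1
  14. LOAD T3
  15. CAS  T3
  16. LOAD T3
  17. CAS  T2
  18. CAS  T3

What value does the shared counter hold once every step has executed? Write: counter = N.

counter = 8

   1) LOAD T1:  M=3  r_T1=3
   2) LOAD T2:  M=3  r_T2=3
   3) LOAD T0:  M=3  r_T0=3
   4) CAS  T0:  M=4  r_T0=3 ✓
   5) CAS  T2:  M=4  r_T2=3 ✗
   6) CAS  T1:  M=4  r_T1=3 ✗
   7) LOAD T2:  M=4  r_T2=4
   8) LOAD T0:  M=4  r_T0=4
   9) CAS  T0:  M=5  r_T0=4 ✓
  10) LOAD T1:  M=5  r_T1=5
  11) CAS  T2:  M=5  r_T2=4 ✗
  12) LOAD T2:  M=5  r_T2=5
  13) CAS  T1:  M=6  r_T1=5 ✓
  14) LOAD T3:  M=6  r_T3=6
  15) CAS  T3:  M=7  r_T3=6 ✓
  16) LOAD T3:  M=7  r_T3=7
  17) CAS  T2:  M=7  r_T2=5 ✗
  18) CAS  T3:  M=8  r_T3=7 ✓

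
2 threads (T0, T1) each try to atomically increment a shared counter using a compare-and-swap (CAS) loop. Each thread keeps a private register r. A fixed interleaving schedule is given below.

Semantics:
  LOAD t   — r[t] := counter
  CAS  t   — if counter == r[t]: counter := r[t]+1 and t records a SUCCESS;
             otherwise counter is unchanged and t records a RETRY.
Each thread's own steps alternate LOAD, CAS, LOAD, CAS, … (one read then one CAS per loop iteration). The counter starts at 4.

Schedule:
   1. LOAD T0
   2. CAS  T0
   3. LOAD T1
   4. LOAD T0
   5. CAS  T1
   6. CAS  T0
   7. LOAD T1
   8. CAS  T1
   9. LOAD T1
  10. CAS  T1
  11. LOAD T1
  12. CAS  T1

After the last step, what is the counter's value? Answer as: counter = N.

#1 T0 reads 4
#2 T0 CAS(4→5) writes; counter now 5
#3 T1 reads 5
#4 T0 reads 5
#5 T1 CAS(5→6) writes; counter now 6
#6 T0 CAS(5→6) fails; counter now 6
#7 T1 reads 6
#8 T1 CAS(6→7) writes; counter now 7
#9 T1 reads 7
#10 T1 CAS(7→8) writes; counter now 8
#11 T1 reads 8
#12 T1 CAS(8→9) writes; counter now 9

counter = 9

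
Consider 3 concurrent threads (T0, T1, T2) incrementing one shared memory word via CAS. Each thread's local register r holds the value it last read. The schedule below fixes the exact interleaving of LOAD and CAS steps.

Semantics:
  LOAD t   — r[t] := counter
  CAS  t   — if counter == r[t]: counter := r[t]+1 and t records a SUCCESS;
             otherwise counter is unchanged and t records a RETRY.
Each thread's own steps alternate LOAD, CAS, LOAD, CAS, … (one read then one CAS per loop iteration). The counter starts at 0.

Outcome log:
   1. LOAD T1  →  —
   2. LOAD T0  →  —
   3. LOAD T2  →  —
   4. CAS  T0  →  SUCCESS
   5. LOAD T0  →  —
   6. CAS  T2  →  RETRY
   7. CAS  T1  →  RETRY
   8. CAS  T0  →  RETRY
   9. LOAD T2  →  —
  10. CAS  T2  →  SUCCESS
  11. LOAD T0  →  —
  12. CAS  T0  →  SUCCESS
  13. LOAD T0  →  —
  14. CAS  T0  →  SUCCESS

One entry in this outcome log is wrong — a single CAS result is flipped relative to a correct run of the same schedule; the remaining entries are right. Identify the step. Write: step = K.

step = 8

Reference trace:
step 1: T1 LOAD ⇒ load; ctr=0 reg=0
step 2: T0 LOAD ⇒ load; ctr=0 reg=0
step 3: T2 LOAD ⇒ load; ctr=0 reg=0
step 4: T0 CAS ⇒ ok; ctr=1 reg=0
step 5: T0 LOAD ⇒ load; ctr=1 reg=1
step 6: T2 CAS ⇒ retry; ctr=1 reg=0
step 7: T1 CAS ⇒ retry; ctr=1 reg=0
step 8: T0 CAS ⇒ ok; ctr=2 reg=1
step 9: T2 LOAD ⇒ load; ctr=2 reg=2
step 10: T2 CAS ⇒ ok; ctr=3 reg=2
step 11: T0 LOAD ⇒ load; ctr=3 reg=3
step 12: T0 CAS ⇒ ok; ctr=4 reg=3
step 13: T0 LOAD ⇒ load; ctr=4 reg=4
step 14: T0 CAS ⇒ ok; ctr=5 reg=4
Flip is step 8.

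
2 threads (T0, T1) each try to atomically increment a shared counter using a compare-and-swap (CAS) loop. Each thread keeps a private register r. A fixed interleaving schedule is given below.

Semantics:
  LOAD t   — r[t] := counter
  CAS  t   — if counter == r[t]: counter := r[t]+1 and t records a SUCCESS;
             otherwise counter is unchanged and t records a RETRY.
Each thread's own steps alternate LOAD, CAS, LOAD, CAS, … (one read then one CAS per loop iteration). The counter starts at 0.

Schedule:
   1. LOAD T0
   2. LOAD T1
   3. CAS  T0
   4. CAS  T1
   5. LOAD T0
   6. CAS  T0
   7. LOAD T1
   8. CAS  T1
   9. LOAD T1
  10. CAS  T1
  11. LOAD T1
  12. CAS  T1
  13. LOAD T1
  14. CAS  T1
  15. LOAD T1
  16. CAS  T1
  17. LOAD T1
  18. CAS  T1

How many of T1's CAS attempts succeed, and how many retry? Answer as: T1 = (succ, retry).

T1 = (6, 1)

T0 LOAD — after: cnt=0, r=0 — load
T1 LOAD — after: cnt=0, r=0 — load
T0 CAS — after: cnt=1, r=0 — ok
T1 CAS — after: cnt=1, r=0 — retry
T0 LOAD — after: cnt=1, r=1 — load
T0 CAS — after: cnt=2, r=1 — ok
T1 LOAD — after: cnt=2, r=2 — load
T1 CAS — after: cnt=3, r=2 — ok
T1 LOAD — after: cnt=3, r=3 — load
T1 CAS — after: cnt=4, r=3 — ok
T1 LOAD — after: cnt=4, r=4 — load
T1 CAS — after: cnt=5, r=4 — ok
T1 LOAD — after: cnt=5, r=5 — load
T1 CAS — after: cnt=6, r=5 — ok
T1 LOAD — after: cnt=6, r=6 — load
T1 CAS — after: cnt=7, r=6 — ok
T1 LOAD — after: cnt=7, r=7 — load
T1 CAS — after: cnt=8, r=7 — ok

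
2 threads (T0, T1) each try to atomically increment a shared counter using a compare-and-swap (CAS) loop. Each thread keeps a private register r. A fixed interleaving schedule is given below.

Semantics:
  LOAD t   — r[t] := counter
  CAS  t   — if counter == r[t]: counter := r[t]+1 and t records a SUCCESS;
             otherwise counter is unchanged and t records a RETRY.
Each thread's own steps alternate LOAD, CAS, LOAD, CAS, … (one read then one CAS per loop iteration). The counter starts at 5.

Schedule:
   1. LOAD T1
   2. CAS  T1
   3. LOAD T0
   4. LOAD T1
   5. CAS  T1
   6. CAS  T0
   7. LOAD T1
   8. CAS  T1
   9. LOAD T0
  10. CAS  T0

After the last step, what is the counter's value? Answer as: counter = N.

counter = 9

step 1: T1 LOAD ⇒ load; ctr=5 reg=5
step 2: T1 CAS ⇒ ok; ctr=6 reg=5
step 3: T0 LOAD ⇒ load; ctr=6 reg=6
step 4: T1 LOAD ⇒ load; ctr=6 reg=6
step 5: T1 CAS ⇒ ok; ctr=7 reg=6
step 6: T0 CAS ⇒ retry; ctr=7 reg=6
step 7: T1 LOAD ⇒ load; ctr=7 reg=7
step 8: T1 CAS ⇒ ok; ctr=8 reg=7
step 9: T0 LOAD ⇒ load; ctr=8 reg=8
step 10: T0 CAS ⇒ ok; ctr=9 reg=8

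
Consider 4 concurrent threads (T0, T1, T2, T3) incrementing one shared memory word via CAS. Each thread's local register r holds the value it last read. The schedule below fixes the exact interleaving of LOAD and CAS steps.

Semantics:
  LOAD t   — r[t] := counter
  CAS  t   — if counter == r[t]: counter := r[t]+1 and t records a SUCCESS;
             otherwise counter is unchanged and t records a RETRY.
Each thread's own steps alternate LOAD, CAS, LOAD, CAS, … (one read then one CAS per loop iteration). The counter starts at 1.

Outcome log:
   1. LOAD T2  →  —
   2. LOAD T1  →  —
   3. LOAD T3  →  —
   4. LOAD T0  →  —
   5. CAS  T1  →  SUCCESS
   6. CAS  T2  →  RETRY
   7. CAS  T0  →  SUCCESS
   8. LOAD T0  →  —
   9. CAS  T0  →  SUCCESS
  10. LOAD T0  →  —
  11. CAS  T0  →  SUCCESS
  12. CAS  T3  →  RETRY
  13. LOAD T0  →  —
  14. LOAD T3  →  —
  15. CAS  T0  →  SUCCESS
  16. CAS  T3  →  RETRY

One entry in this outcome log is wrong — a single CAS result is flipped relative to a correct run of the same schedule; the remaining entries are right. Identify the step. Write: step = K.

step = 7

Reference trace:
   1) LOAD T2:  M=1  r_T2=1
   2) LOAD T1:  M=1  r_T1=1
   3) LOAD T3:  M=1  r_T3=1
   4) LOAD T0:  M=1  r_T0=1
   5) CAS  T1:  M=2  r_T1=1 ✓
   6) CAS  T2:  M=2  r_T2=1 ✗
   7) CAS  T0:  M=2  r_T0=1 ✗
   8) LOAD T0:  M=2  r_T0=2
   9) CAS  T0:  M=3  r_T0=2 ✓
  10) LOAD T0:  M=3  r_T0=3
  11) CAS  T0:  M=4  r_T0=3 ✓
  12) CAS  T3:  M=4  r_T3=1 ✗
  13) LOAD T0:  M=4  r_T0=4
  14) LOAD T3:  M=4  r_T3=4
  15) CAS  T0:  M=5  r_T0=4 ✓
  16) CAS  T3:  M=5  r_T3=4 ✗
Log disagrees first at step 7.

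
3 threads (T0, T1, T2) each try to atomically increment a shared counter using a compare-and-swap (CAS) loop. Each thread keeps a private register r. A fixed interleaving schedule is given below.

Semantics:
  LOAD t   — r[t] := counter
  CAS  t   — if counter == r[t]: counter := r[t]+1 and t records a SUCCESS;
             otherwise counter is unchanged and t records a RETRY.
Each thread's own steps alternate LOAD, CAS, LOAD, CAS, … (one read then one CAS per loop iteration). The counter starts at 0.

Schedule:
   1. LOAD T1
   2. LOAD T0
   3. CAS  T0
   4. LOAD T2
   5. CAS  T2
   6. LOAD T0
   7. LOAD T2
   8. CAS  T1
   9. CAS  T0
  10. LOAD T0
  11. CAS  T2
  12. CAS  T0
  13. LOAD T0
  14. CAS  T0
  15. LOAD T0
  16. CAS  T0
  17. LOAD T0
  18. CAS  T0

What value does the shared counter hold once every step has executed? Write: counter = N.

T1 LOAD — after: cnt=0, r=0 — load
T0 LOAD — after: cnt=0, r=0 — load
T0 CAS — after: cnt=1, r=0 — ok
T2 LOAD — after: cnt=1, r=1 — load
T2 CAS — after: cnt=2, r=1 — ok
T0 LOAD — after: cnt=2, r=2 — load
T2 LOAD — after: cnt=2, r=2 — load
T1 CAS — after: cnt=2, r=0 — retry
T0 CAS — after: cnt=3, r=2 — ok
T0 LOAD — after: cnt=3, r=3 — load
T2 CAS — after: cnt=3, r=2 — retry
T0 CAS — after: cnt=4, r=3 — ok
T0 LOAD — after: cnt=4, r=4 — load
T0 CAS — after: cnt=5, r=4 — ok
T0 LOAD — after: cnt=5, r=5 — load
T0 CAS — after: cnt=6, r=5 — ok
T0 LOAD — after: cnt=6, r=6 — load
T0 CAS — after: cnt=7, r=6 — ok

counter = 7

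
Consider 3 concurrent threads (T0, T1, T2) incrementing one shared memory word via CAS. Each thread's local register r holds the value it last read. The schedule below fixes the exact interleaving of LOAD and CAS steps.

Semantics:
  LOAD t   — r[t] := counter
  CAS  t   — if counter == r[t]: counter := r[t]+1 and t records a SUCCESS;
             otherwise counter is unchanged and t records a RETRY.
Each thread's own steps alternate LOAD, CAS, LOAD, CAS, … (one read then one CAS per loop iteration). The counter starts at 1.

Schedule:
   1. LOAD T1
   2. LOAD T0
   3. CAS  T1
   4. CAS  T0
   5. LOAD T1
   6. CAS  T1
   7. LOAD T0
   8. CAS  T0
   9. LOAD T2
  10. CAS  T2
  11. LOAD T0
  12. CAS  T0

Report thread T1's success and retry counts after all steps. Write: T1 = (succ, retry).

T1 = (2, 0)

1. LOAD T1 → mem=1 r[T1]=1 [LOAD]
2. LOAD T0 → mem=1 r[T0]=1 [LOAD]
3. CAS T1 → mem=2 r[T1]=1 [OK]
4. CAS T0 → mem=2 r[T0]=1 [RETRY]
5. LOAD T1 → mem=2 r[T1]=2 [LOAD]
6. CAS T1 → mem=3 r[T1]=2 [OK]
7. LOAD T0 → mem=3 r[T0]=3 [LOAD]
8. CAS T0 → mem=4 r[T0]=3 [OK]
9. LOAD T2 → mem=4 r[T2]=4 [LOAD]
10. CAS T2 → mem=5 r[T2]=4 [OK]
11. LOAD T0 → mem=5 r[T0]=5 [LOAD]
12. CAS T0 → mem=6 r[T0]=5 [OK]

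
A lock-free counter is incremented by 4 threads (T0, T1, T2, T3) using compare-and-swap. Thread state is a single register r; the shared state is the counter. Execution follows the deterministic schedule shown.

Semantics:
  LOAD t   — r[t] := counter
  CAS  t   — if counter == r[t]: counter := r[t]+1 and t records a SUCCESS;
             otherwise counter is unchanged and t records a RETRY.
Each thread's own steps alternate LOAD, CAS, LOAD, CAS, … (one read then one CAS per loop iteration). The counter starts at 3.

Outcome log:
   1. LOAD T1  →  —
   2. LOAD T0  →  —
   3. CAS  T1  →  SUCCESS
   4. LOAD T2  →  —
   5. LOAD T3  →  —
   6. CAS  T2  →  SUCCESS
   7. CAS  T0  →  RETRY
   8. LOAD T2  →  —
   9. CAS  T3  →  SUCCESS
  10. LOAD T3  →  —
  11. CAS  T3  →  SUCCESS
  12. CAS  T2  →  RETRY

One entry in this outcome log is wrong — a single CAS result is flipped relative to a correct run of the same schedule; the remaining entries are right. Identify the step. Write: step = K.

step = 9

Reference trace:
#1 T1 reads 3
#2 T0 reads 3
#3 T1 CAS(3→4) writes; counter now 4
#4 T2 reads 4
#5 T3 reads 4
#6 T2 CAS(4→5) writes; counter now 5
#7 T0 CAS(3→4) fails; counter now 5
#8 T2 reads 5
#9 T3 CAS(4→5) fails; counter now 5
#10 T3 reads 5
#11 T3 CAS(5→6) writes; counter now 6
#12 T2 CAS(5→6) fails; counter now 6
Log disagrees first at step 9.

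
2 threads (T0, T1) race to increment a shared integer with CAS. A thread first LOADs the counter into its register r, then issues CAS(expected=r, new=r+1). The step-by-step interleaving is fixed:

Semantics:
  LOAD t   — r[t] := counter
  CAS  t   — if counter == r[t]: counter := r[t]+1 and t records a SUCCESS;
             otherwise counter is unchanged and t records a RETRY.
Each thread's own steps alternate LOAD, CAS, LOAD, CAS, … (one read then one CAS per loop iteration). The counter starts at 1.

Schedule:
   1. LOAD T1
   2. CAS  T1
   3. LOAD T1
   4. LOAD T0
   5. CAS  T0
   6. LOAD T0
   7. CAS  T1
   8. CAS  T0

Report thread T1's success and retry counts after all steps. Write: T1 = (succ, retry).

T1 = (1, 1)

#1 T1 reads 1
#2 T1 CAS(1→2) writes; counter now 2
#3 T1 reads 2
#4 T0 reads 2
#5 T0 CAS(2→3) writes; counter now 3
#6 T0 reads 3
#7 T1 CAS(2→3) fails; counter now 3
#8 T0 CAS(3→4) writes; counter now 4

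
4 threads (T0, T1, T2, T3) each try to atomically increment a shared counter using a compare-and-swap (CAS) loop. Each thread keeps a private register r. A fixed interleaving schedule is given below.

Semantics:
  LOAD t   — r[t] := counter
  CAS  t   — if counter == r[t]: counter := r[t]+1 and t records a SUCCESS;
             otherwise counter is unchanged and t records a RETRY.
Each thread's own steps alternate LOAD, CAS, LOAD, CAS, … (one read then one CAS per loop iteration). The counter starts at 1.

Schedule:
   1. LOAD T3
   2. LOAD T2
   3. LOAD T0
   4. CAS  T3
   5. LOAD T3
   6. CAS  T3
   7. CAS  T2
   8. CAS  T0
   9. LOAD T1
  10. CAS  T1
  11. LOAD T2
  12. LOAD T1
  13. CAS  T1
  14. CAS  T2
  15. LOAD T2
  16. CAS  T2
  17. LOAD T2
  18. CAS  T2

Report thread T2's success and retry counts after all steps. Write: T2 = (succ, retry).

T2 = (2, 2)

T3 LOAD — after: cnt=1, r=1 — load
T2 LOAD — after: cnt=1, r=1 — load
T0 LOAD — after: cnt=1, r=1 — load
T3 CAS — after: cnt=2, r=1 — ok
T3 LOAD — after: cnt=2, r=2 — load
T3 CAS — after: cnt=3, r=2 — ok
T2 CAS — after: cnt=3, r=1 — retry
T0 CAS — after: cnt=3, r=1 — retry
T1 LOAD — after: cnt=3, r=3 — load
T1 CAS — after: cnt=4, r=3 — ok
T2 LOAD — after: cnt=4, r=4 — load
T1 LOAD — after: cnt=4, r=4 — load
T1 CAS — after: cnt=5, r=4 — ok
T2 CAS — after: cnt=5, r=4 — retry
T2 LOAD — after: cnt=5, r=5 — load
T2 CAS — after: cnt=6, r=5 — ok
T2 LOAD — after: cnt=6, r=6 — load
T2 CAS — after: cnt=7, r=6 — ok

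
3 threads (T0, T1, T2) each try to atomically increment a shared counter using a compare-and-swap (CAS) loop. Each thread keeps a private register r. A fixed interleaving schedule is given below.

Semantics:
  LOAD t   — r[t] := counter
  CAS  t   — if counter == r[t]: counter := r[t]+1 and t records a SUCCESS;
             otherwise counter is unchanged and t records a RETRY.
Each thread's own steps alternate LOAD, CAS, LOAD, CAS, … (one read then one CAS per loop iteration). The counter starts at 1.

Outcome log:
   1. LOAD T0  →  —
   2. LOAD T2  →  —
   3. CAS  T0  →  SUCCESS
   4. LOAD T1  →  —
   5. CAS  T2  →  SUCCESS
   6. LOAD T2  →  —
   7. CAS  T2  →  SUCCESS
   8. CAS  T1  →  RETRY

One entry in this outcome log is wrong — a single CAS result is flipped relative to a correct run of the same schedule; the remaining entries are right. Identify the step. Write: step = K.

Correct run:
[1] T0.load  rd  (counter 1, T0.r 1)
[2] T2.load  rd  (counter 1, T2.r 1)
[3] T0.cas  hit  (counter 2, T0.r 1)
[4] T1.load  rd  (counter 2, T1.r 2)
[5] T2.cas  miss  (counter 2, T2.r 1)
[6] T2.load  rd  (counter 2, T2.r 2)
[7] T2.cas  hit  (counter 3, T2.r 2)
[8] T1.cas  miss  (counter 3, T1.r 2)
Log disagrees first at step 5.

step = 5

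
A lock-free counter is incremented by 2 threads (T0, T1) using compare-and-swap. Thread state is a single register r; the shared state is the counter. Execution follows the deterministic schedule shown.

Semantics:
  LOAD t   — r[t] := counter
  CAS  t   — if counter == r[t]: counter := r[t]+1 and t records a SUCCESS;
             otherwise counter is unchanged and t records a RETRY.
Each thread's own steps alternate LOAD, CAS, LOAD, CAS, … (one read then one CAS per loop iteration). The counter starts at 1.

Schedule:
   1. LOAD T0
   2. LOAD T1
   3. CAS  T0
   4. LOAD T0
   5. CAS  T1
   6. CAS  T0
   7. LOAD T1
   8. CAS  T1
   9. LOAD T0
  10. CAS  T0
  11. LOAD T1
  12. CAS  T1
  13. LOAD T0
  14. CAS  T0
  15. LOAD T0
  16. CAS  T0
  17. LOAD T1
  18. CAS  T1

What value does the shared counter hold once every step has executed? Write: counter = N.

step 1: T0 LOAD ⇒ load; ctr=1 reg=1
step 2: T1 LOAD ⇒ load; ctr=1 reg=1
step 3: T0 CAS ⇒ ok; ctr=2 reg=1
step 4: T0 LOAD ⇒ load; ctr=2 reg=2
step 5: T1 CAS ⇒ retry; ctr=2 reg=1
step 6: T0 CAS ⇒ ok; ctr=3 reg=2
step 7: T1 LOAD ⇒ load; ctr=3 reg=3
step 8: T1 CAS ⇒ ok; ctr=4 reg=3
step 9: T0 LOAD ⇒ load; ctr=4 reg=4
step 10: T0 CAS ⇒ ok; ctr=5 reg=4
step 11: T1 LOAD ⇒ load; ctr=5 reg=5
step 12: T1 CAS ⇒ ok; ctr=6 reg=5
step 13: T0 LOAD ⇒ load; ctr=6 reg=6
step 14: T0 CAS ⇒ ok; ctr=7 reg=6
step 15: T0 LOAD ⇒ load; ctr=7 reg=7
step 16: T0 CAS ⇒ ok; ctr=8 reg=7
step 17: T1 LOAD ⇒ load; ctr=8 reg=8
step 18: T1 CAS ⇒ ok; ctr=9 reg=8

counter = 9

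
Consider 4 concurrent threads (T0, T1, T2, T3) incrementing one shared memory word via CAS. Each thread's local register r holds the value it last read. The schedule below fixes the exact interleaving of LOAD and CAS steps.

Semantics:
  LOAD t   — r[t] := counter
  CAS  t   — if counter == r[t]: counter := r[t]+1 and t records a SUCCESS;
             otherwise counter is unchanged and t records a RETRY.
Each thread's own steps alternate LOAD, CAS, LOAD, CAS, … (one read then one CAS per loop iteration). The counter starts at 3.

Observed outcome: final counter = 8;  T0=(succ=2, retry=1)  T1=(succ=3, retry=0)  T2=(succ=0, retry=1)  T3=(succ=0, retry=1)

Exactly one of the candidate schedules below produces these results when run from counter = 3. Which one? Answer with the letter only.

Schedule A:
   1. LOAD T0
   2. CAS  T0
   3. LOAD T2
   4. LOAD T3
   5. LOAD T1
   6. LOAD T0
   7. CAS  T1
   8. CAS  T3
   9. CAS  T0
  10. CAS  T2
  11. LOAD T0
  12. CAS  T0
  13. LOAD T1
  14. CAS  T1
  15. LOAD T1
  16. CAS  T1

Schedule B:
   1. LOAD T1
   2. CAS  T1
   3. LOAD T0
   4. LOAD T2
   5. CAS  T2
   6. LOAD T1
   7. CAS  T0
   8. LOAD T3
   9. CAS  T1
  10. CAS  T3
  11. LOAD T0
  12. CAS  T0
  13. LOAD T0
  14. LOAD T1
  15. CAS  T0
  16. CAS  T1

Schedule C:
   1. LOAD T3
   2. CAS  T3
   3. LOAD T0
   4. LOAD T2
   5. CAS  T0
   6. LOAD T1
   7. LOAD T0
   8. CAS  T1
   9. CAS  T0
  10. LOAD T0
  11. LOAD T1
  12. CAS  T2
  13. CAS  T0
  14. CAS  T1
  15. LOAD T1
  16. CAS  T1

A

Run A:
step 1: T0 LOAD ⇒ load; ctr=3 reg=3
step 2: T0 CAS ⇒ ok; ctr=4 reg=3
step 3: T2 LOAD ⇒ load; ctr=4 reg=4
step 4: T3 LOAD ⇒ load; ctr=4 reg=4
step 5: T1 LOAD ⇒ load; ctr=4 reg=4
step 6: T0 LOAD ⇒ load; ctr=4 reg=4
step 7: T1 CAS ⇒ ok; ctr=5 reg=4
step 8: T3 CAS ⇒ retry; ctr=5 reg=4
step 9: T0 CAS ⇒ retry; ctr=5 reg=4
step 10: T2 CAS ⇒ retry; ctr=5 reg=4
step 11: T0 LOAD ⇒ load; ctr=5 reg=5
step 12: T0 CAS ⇒ ok; ctr=6 reg=5
step 13: T1 LOAD ⇒ load; ctr=6 reg=6
step 14: T1 CAS ⇒ ok; ctr=7 reg=6
step 15: T1 LOAD ⇒ load; ctr=7 reg=7
step 16: T1 CAS ⇒ ok; ctr=8 reg=7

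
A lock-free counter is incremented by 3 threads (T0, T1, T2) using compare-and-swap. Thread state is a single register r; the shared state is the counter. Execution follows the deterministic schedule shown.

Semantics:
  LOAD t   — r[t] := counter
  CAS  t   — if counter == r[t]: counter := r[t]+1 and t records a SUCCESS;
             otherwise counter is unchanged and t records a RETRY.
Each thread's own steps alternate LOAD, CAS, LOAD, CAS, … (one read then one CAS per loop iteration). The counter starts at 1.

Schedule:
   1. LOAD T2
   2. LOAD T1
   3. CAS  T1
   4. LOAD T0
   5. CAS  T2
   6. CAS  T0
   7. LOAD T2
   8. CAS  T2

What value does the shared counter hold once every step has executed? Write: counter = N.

#1 T2 reads 1
#2 T1 reads 1
#3 T1 CAS(1→2) writes; counter now 2
#4 T0 reads 2
#5 T2 CAS(1→2) fails; counter now 2
#6 T0 CAS(2→3) writes; counter now 3
#7 T2 reads 3
#8 T2 CAS(3→4) writes; counter now 4

counter = 4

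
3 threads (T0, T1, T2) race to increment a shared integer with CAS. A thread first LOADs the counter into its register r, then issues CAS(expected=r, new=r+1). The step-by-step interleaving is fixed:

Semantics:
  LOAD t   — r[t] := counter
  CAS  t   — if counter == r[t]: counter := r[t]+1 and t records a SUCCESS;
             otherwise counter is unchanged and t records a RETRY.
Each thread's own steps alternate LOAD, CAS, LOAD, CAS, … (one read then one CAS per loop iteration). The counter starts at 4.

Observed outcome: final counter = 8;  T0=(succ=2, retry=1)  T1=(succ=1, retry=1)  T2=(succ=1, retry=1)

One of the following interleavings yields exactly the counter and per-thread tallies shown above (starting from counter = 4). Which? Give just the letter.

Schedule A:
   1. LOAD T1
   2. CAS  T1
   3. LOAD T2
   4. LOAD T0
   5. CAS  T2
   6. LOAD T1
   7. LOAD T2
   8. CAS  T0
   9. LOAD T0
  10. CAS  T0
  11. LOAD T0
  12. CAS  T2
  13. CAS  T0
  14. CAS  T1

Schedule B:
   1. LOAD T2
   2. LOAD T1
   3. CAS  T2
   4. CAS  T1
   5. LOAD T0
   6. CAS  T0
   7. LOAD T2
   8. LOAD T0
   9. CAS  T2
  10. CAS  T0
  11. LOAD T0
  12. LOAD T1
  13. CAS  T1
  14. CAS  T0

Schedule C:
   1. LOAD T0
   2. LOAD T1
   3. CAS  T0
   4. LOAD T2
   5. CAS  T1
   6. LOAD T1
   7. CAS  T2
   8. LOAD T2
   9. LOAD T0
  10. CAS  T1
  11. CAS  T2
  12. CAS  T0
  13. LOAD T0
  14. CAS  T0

A

Run A:
T1 LOAD — after: cnt=4, r=4 — load
T1 CAS — after: cnt=5, r=4 — ok
T2 LOAD — after: cnt=5, r=5 — load
T0 LOAD — after: cnt=5, r=5 — load
T2 CAS — after: cnt=6, r=5 — ok
T1 LOAD — after: cnt=6, r=6 — load
T2 LOAD — after: cnt=6, r=6 — load
T0 CAS — after: cnt=6, r=5 — retry
T0 LOAD — after: cnt=6, r=6 — load
T0 CAS — after: cnt=7, r=6 — ok
T0 LOAD — after: cnt=7, r=7 — load
T2 CAS — after: cnt=7, r=6 — retry
T0 CAS — after: cnt=8, r=7 — ok
T1 CAS — after: cnt=8, r=6 — retry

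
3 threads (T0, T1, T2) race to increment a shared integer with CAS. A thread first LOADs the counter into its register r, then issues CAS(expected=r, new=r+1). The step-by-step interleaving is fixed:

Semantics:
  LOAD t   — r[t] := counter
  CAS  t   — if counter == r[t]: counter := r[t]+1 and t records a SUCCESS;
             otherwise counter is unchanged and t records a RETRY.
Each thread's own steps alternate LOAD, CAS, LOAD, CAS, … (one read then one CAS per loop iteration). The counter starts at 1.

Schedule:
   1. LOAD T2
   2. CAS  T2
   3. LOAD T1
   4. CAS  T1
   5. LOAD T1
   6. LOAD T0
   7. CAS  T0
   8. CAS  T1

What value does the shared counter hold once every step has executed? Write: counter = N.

T2 LOAD — after: cnt=1, r=1 — load
T2 CAS — after: cnt=2, r=1 — ok
T1 LOAD — after: cnt=2, r=2 — load
T1 CAS — after: cnt=3, r=2 — ok
T1 LOAD — after: cnt=3, r=3 — load
T0 LOAD — after: cnt=3, r=3 — load
T0 CAS — after: cnt=4, r=3 — ok
T1 CAS — after: cnt=4, r=3 — retry

counter = 4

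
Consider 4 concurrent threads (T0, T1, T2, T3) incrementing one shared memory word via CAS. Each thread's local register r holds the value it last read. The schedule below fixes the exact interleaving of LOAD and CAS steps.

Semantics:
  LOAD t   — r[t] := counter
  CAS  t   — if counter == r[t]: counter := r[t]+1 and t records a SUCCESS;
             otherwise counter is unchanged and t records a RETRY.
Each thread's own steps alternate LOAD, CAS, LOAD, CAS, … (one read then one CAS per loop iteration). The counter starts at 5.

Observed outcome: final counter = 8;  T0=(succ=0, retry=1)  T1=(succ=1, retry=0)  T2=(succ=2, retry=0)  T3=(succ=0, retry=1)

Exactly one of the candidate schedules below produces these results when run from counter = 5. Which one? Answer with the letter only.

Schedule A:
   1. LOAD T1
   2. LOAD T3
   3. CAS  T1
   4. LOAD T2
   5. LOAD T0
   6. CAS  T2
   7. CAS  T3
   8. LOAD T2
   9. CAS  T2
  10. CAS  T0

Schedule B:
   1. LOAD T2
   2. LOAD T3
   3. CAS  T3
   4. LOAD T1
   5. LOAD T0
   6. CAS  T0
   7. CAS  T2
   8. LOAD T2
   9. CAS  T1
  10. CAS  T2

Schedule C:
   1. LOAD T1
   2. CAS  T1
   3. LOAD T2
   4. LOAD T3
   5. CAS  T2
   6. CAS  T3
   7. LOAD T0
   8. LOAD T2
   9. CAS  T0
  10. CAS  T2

Simulating candidate A:
[1] T1.load  rd  (counter 5, T1.r 5)
[2] T3.load  rd  (counter 5, T3.r 5)
[3] T1.cas  hit  (counter 6, T1.r 5)
[4] T2.load  rd  (counter 6, T2.r 6)
[5] T0.load  rd  (counter 6, T0.r 6)
[6] T2.cas  hit  (counter 7, T2.r 6)
[7] T3.cas  miss  (counter 7, T3.r 5)
[8] T2.load  rd  (counter 7, T2.r 7)
[9] T2.cas  hit  (counter 8, T2.r 7)
[10] T0.cas  miss  (counter 8, T0.r 6)

A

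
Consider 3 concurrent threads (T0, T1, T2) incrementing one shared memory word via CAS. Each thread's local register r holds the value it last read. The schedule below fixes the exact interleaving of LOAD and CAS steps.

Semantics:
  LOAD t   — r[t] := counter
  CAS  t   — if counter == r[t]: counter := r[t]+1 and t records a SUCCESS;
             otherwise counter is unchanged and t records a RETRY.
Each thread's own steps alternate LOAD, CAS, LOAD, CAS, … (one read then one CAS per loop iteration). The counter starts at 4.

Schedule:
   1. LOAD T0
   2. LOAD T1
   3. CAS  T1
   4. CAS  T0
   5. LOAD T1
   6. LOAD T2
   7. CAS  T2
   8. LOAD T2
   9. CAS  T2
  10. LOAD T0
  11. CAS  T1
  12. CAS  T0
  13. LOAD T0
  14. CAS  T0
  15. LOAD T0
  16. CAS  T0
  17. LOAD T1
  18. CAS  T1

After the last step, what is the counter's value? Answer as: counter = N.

[1] T0.load  rd  (counter 4, T0.r 4)
[2] T1.load  rd  (counter 4, T1.r 4)
[3] T1.cas  hit  (counter 5, T1.r 4)
[4] T0.cas  miss  (counter 5, T0.r 4)
[5] T1.load  rd  (counter 5, T1.r 5)
[6] T2.load  rd  (counter 5, T2.r 5)
[7] T2.cas  hit  (counter 6, T2.r 5)
[8] T2.load  rd  (counter 6, T2.r 6)
[9] T2.cas  hit  (counter 7, T2.r 6)
[10] T0.load  rd  (counter 7, T0.r 7)
[11] T1.cas  miss  (counter 7, T1.r 5)
[12] T0.cas  hit  (counter 8, T0.r 7)
[13] T0.load  rd  (counter 8, T0.r 8)
[14] T0.cas  hit  (counter 9, T0.r 8)
[15] T0.load  rd  (counter 9, T0.r 9)
[16] T0.cas  hit  (counter 10, T0.r 9)
[17] T1.load  rd  (counter 10, T1.r 10)
[18] T1.cas  hit  (counter 11, T1.r 10)

counter = 11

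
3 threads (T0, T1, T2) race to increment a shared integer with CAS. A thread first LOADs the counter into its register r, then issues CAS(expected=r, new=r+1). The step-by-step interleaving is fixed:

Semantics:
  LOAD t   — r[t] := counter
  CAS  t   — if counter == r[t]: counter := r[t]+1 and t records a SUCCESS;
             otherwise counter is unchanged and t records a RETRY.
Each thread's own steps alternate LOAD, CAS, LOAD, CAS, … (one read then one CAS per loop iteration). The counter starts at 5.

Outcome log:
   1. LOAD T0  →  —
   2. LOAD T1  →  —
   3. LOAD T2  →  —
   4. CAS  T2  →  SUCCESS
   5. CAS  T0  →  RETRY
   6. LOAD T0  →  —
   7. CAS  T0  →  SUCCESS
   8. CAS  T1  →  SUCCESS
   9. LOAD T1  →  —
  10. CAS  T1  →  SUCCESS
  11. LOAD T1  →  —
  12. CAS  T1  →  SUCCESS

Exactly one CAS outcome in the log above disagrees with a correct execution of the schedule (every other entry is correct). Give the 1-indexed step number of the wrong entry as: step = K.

Reference trace:
#1 T0 reads 5
#2 T1 reads 5
#3 T2 reads 5
#4 T2 CAS(5→6) writes; counter now 6
#5 T0 CAS(5→6) fails; counter now 6
#6 T0 reads 6
#7 T0 CAS(6→7) writes; counter now 7
#8 T1 CAS(5→6) fails; counter now 7
#9 T1 reads 7
#10 T1 CAS(7→8) writes; counter now 8
#11 T1 reads 8
#12 T1 CAS(8→9) writes; counter now 9
Flip is step 8.

step = 8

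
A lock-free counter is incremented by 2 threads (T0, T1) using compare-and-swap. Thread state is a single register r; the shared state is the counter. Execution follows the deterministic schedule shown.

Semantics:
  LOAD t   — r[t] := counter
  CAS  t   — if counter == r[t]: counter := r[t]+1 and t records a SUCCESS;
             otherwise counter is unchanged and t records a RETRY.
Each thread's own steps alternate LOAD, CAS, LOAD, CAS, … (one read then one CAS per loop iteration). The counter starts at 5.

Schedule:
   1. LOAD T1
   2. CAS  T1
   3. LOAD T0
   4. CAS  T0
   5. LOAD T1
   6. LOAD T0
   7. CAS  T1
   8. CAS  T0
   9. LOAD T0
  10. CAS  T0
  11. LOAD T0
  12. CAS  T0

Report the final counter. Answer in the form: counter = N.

counter = 10

T1 LOAD — after: cnt=5, r=5 — load
T1 CAS — after: cnt=6, r=5 — ok
T0 LOAD — after: cnt=6, r=6 — load
T0 CAS — after: cnt=7, r=6 — ok
T1 LOAD — after: cnt=7, r=7 — load
T0 LOAD — after: cnt=7, r=7 — load
T1 CAS — after: cnt=8, r=7 — ok
T0 CAS — after: cnt=8, r=7 — retry
T0 LOAD — after: cnt=8, r=8 — load
T0 CAS — after: cnt=9, r=8 — ok
T0 LOAD — after: cnt=9, r=9 — load
T0 CAS — after: cnt=10, r=9 — ok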